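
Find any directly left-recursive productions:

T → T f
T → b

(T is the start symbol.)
Direct left recursion occurs when N → N α for some non-terminal N (the right-hand side begins with the left-hand side itself).

T → T f: LEFT RECURSIVE (starts with T)
T → b: starts with b

The grammar has direct left recursion on: T.

Answer: Yes, T is left-recursive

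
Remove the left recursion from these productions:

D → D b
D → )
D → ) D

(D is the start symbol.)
D is directly left-recursive. The standard transformation for
  A → A α₁ | ... | A α_m | β₁ | ... | β_n
is
  A  → β₁ A' | ... | β_n A'
  A' → α₁ A' | ... | α_m A' | ε

D → ) becomes D → ) D'
D → ) D becomes D → ) D D'
D → D b becomes D' → b D'
Add D' → ε

Resulting grammar:
D → ) D'
D → ) D D'
D' → b D'
D' → ε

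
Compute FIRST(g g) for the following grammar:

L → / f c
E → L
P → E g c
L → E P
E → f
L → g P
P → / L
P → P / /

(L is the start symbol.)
{ 'g' }

To compute FIRST(g g), process the symbols left to right:
Symbol g is a terminal. Add 'g' and stop.
FIRST(g g) = { 'g' }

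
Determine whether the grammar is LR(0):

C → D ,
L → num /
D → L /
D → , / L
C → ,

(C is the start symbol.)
No. Shift-reduce conflict between [C → , .] and [D → , . / L]

Augment with C' → C and build the canonical LR(0) collection (I0 = CLOSURE({[C' → . C]}), then GOTO on every symbol after a dot until no new states appear). It has 11 states:
  I0: { [C → . ,], [C → . D ,], [C' → . C], [D → . , / L], [D → . L /], [L → . num /] }  — shift
  I1: { [C → , .], [D → , . / L] }  — shift, reduce
  I2: { [C' → C .] }  — accept
  I3: { [C → D . ,] }  — shift
  I4: { [D → L . /] }  — shift
  I5: { [L → num . /] }  — shift
  I6: { [L → num / .] }  — reduce
  I7: { [D → L / .] }  — reduce
  I8: { [C → D , .] }  — reduce
  I9: { [D → , / . L], [L → . num /] }  — shift
  I10: { [D → , / L .] }  — reduce

Conflict in state I1:
  Shift-reduce conflict between [C → , .] and [D → , . / L]
So the grammar is NOT LR(0).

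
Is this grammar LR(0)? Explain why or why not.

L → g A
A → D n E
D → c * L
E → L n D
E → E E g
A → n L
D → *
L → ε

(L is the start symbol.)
No. Shift-reduce conflict between [L → .] and [L → . g A]

A grammar is LR(0) if no state in the canonical LR(0) collection has:
  - both a shift item (dot before a terminal) and a complete item (shift-reduce conflict), or
  - two or more complete items (reduce-reduce conflict; the accept item [L' → L .] counts as a complete item here).

Augment with L' → L and build the canonical LR(0) collection (I0 = CLOSURE({[L' → . L]}), then GOTO on every symbol after a dot until no new states appear). It has 18 states:
  I0: { [L → . g A], [L → .], [L' → . L] }  — shift, reduce
  I1: { [L' → L .] }  — accept
  I2: { [A → . D n E], [A → . n L], [D → . *], [D → . c * L], [L → g . A] }  — shift
  I3: { [D → * .] }  — reduce
  I4: { [L → g A .] }  — reduce
  I5: { [A → D . n E] }  — shift
  I6: { [D → c . * L] }  — shift
  I7: { [A → n . L], [L → . g A], [L → .] }  — shift, reduce
  I8: { [A → n L .] }  — reduce
  I9: { [D → c * . L], [L → . g A], [L → .] }  — shift, reduce
  I10: { [D → c * L .] }  — reduce
  I11: { [A → D n . E], [E → . E E g], [E → . L n D], [L → . g A], [L → .] }  — shift, reduce
  I12: { [A → D n E .], [E → . E E g], [E → . L n D], [E → E . E g], [L → . g A], [L → .] }  — shift, 2 reduces
  I13: { [E → L . n D] }  — shift
  I14: { [D → . *], [D → . c * L], [E → L n . D] }  — shift
  I15: { [E → L n D .] }  — reduce
  I16: { [E → . E E g], [E → . L n D], [E → E . E g], [E → E E . g], [L → . g A], [L → .] }  — shift, reduce
  I17: { [A → . D n E], [A → . n L], [D → . *], [D → . c * L], [E → E E g .], [L → g . A] }  — shift, reduce

Conflict in state I0:
  Shift-reduce conflict between [L → .] and [L → . g A]
So the grammar is NOT LR(0).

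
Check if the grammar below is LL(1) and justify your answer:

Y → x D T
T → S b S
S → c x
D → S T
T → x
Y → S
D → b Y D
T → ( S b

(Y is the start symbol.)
A grammar is LL(1) if for each non-terminal N with multiple productions, the predict sets of those productions are pairwise disjoint, where PREDICT(N → α) = (FIRST(α) \ {ε}) ∪ (FOLLOW(N) if α ⇒* ε).

Relevant sets:
  FIRST(S) = { 'c' }

For Y:
  PREDICT(Y → x D T) = { 'x' }
  PREDICT(Y → S) = { 'c' }
For T:
  PREDICT(T → S b S) = { 'c' }
  PREDICT(T → x) = { 'x' }
  PREDICT(T → '(' S b) = { '(' }
For D:
  PREDICT(D → S T) = { 'c' }
  PREDICT(D → b Y D) = { 'b' }
S has a single production, so nothing to check there.

All predict sets are disjoint. The grammar IS LL(1).

Answer: Yes, the grammar is LL(1).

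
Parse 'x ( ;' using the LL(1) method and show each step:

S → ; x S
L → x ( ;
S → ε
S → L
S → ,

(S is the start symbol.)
LL(1) parsing maintains a stack (initially the start symbol over $) and the input. At each step: if the stack top is a terminal, match it against the current input token; if it is a non-terminal N, replace it with the RHS of M[N, lookahead] (the unique production whose predict set contains the lookahead).

Stack is shown with the top on the left.

Stack    Input    Action
------------------------
S $      x ( ; $  output S → L
L $      x ( ; $  output L → x ( ;
x ( ; $  x ( ; $  match 'x'
( ; $    ( ; $    match '('
; $      ; $      match ';'
$        $        accept

The string is accepted.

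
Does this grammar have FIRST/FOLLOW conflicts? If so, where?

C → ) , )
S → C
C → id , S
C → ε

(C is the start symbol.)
A FIRST/FOLLOW conflict occurs when a non-terminal N has a nullable alternative N → β (β ⇒* ε) and another alternative N → α with FIRST(α) ∩ FOLLOW(N) ≠ ∅: on such a lookahead the parser cannot decide between expanding α and letting N vanish via β.

Nullable non-terminals: C, S.

C: nullable alternative(s) C → ε; FOLLOW(C) = { $ }
  C → ) , ): FIRST \ {ε} = { ')' } — disjoint from FOLLOW(C)
  C → id , S: FIRST \ {ε} = { 'id' } — disjoint from FOLLOW(C)
  C → ε: FIRST \ {ε} = { } — this is the only nullable alternative, skip
S has a nullable alternative but only one production, so nothing to check.

No FIRST/FOLLOW conflicts found.

Answer: No FIRST/FOLLOW conflicts.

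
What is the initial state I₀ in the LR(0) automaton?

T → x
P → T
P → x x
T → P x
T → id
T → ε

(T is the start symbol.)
First, augment the grammar with T' → T
I₀ = CLOSURE({ [T' → . T] }):
  [T' → . T] has the dot before T: add [T → . x], [T → . P x], [T → . id], [T → .]
  [T → . P x] has the dot before P: add [P → . T], [P → . x x]
No further items can be added.

I₀ = { [P → . T], [P → . x x], [T → . P x], [T → . id], [T → . x], [T → .], [T' → . T] }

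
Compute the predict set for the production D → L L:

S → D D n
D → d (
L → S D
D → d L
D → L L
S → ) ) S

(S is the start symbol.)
{ ')', 'd' }

PREDICT(D → L L) = (FIRST(RHS) \ {ε}) ∪ (FOLLOW(D) if ε ∈ FIRST(RHS), i.e. RHS ⇒* ε)
FIRST(L) = { ')', 'd' }
FIRST(L L) = { ')', 'd' }
ε ∉ FIRST(L L), so FOLLOW(D) is not added.
PREDICT(D → L L) = { ')', 'd' }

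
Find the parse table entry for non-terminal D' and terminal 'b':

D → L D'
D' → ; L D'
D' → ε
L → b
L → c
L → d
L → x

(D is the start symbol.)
Empty (error entry)

To find M[D', 'b'], we find productions for D' where 'b' is in the predict set (PREDICT(N → α) = (FIRST(α) \ {ε}) ∪ (FOLLOW(N) if α ⇒* ε)).

Relevant sets:
  FOLLOW(D') = { $ }

D' → ; L D': PREDICT = { ';' }
D' → ε: PREDICT = { $ }

M[D', 'b'] is empty (no production applies)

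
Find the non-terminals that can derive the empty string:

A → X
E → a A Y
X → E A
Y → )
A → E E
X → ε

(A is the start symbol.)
{ 'A', 'X' }

ε-productions: X → ε
So X is immediately nullable.
A → X: every symbol on the right is nullable, so A is nullable too.
No further non-terminal can be added: every production for the remaining non-terminals contains a terminal or a non-nullable non-terminal.
Nullable = { 'A', 'X' }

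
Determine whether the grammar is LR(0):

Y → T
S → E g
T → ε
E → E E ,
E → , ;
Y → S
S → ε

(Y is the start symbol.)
No. Shift-reduce conflict between [S → .] and [E → . , ;]

A grammar is LR(0) if no state in the canonical LR(0) collection has:
  - both a shift item (dot before a terminal) and a complete item (shift-reduce conflict), or
  - two or more complete items (reduce-reduce conflict; the accept item [Y' → Y .] counts as a complete item here).

Augment with Y' → Y and build the canonical LR(0) collection (I0 = CLOSURE({[Y' → . Y]}), then GOTO on every symbol after a dot until no new states appear). It has 10 states:
  I0: { [E → . , ;], [E → . E E ,], [S → . E g], [S → .], [T → .], [Y → . S], [Y → . T], [Y' → . Y] }  — shift, 2 reduces
  I1: { [E → , . ;] }  — shift
  I2: { [E → . , ;], [E → . E E ,], [E → E . E ,], [S → E . g] }  — shift
  I3: { [Y → S .] }  — reduce
  I4: { [Y → T .] }  — reduce
  I5: { [Y' → Y .] }  — accept
  I6: { [E → . , ;], [E → . E E ,], [E → E . E ,], [E → E E . ,] }  — shift
  I7: { [S → E g .] }  — reduce
  I8: { [E → , . ;], [E → E E , .] }  — shift, reduce
  I9: { [E → , ; .] }  — reduce

Conflict in state I0:
  Shift-reduce conflict between [S → .] and [E → . , ;]
So the grammar is NOT LR(0).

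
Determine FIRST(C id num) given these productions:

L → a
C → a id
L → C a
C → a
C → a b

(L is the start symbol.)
FIRST sets of the non-terminals involved (from the grammar, by fixed-point iteration):
  FIRST(C) = { 'a' }

To compute FIRST(C id num), process the symbols left to right:
Symbol C is a non-terminal. Add FIRST(C) \ {ε} = { 'a' }
C is not nullable (ε ∉ FIRST(C)), so stop here.
FIRST(C id num) = { 'a' }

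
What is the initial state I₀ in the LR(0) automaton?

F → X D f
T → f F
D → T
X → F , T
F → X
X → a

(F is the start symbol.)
{ [F → . X D f], [F → . X], [F' → . F], [X → . F , T], [X → . a] }

First, augment the grammar with F' → F
I₀ = CLOSURE({ [F' → . F] }):
  [F' → . F] has the dot before F: add [F → . X D f], [F → . X]
  [F → . X D f] has the dot before X: add [X → . F , T], [X → . a]
No further items can be added.

I₀ = { [F → . X D f], [F → . X], [F' → . F], [X → . F , T], [X → . a] }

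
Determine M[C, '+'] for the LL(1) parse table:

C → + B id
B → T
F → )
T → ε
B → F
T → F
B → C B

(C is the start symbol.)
To find M[C, '+'], we find productions for C where '+' is in the predict set (PREDICT(N → α) = (FIRST(α) \ {ε}) ∪ (FOLLOW(N) if α ⇒* ε)).

C → + B id: PREDICT = { '+' }
  '+' is in predict set, so this production goes in M[C, '+']

M[C, '+'] = C → + B id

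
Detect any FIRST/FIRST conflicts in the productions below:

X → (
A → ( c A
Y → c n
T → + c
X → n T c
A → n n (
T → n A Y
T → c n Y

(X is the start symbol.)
No FIRST/FIRST conflicts.

A FIRST/FIRST conflict occurs when two productions N → α and N → β for the same non-terminal have FIRST(α) ∩ FIRST(β) ≠ ∅ (with ε ∈ FIRST of a nullable right-hand side, so two nullable alternatives also conflict).

Productions for X:
  X → (: FIRST = { '(' }
  X → n T c: FIRST = { 'n' }
Productions for A:
  A → ( c A: FIRST = { '(' }
  A → n n (: FIRST = { 'n' }
Productions for T:
  T → + c: FIRST = { '+' }
  T → n A Y: FIRST = { 'n' }
  T → c n Y: FIRST = { 'c' }
Y has only one production, so no FIRST/FIRST conflict is possible there.

All alternatives of each non-terminal have pairwise disjoint FIRST sets.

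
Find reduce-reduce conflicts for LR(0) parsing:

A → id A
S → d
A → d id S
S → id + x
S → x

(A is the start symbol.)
A reduce-reduce conflict occurs when an LR(0) state has two complete items [A → α .] and [B → β .] — both call for a reduction, and with no lookahead the parser cannot choose between them.

Augment with A' → A and build the canonical LR(0) collection (I0 = CLOSURE({[A' → . A]}), then GOTO on every symbol after a dot until no new states appear). It has 12 states:
  I0: { [A → . d id S], [A → . id A], [A' → . A] }  — shift
  I1: { [A' → A .] }  — accept
  I2: { [A → d . id S] }  — shift
  I3: { [A → . d id S], [A → . id A], [A → id . A] }  — shift
  I4: { [A → id A .] }  — reduce
  I5: { [A → d id . S], [S → . d], [S → . id + x], [S → . x] }  — shift
  I6: { [A → d id S .] }  — reduce
  I7: { [S → d .] }  — reduce
  I8: { [S → id . + x] }  — shift
  I9: { [S → x .] }  — reduce
  I10: { [S → id + . x] }  — shift
  I11: { [S → id + x .] }  — reduce

No state contains more than one complete item.

Answer: No reduce-reduce conflicts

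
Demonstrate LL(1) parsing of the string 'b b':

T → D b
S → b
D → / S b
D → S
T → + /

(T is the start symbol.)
LL(1) parsing maintains a stack (initially the start symbol over $) and the input. At each step: if the stack top is a terminal, match it against the current input token; if it is a non-terminal N, replace it with the RHS of M[N, lookahead] (the unique production whose predict set contains the lookahead).

Stack is shown with the top on the left.

Stack  Input  Action
--------------------
T $    b b $  output T → D b
D b $  b b $  output D → S
S b $  b b $  output S → b
b b $  b b $  match 'b'
b $    b $    match 'b'
$      $      accept

The string is accepted.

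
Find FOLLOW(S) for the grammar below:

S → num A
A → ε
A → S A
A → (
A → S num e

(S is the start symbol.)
To compute FOLLOW(S), find every occurrence of S on a right-hand side N → α S β: add FIRST(β) \ {ε}, and if β is empty or nullable also add FOLLOW(N). Iterate to a fixed point.

S is the start symbol, so $ ∈ FOLLOW(S).
In A → S A: S is followed by A, add FIRST(A) \ {ε} = { '(', 'num' }
  A is nullable, so also add FOLLOW(A)
In A → S num e: S is followed by num e, add FIRST(num e) \ {ε} = { 'num' }

The FOLLOW sets referred to above (computed the same way, to a fixed point):
  FOLLOW(A) = { $, '(', 'num' }

Taking the union: FOLLOW(S) = { $, '(', 'num' }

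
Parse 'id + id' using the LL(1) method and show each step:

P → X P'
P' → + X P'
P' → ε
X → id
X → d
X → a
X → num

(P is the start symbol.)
LL(1) parsing maintains a stack (initially the start symbol over $) and the input. At each step: if the stack top is a terminal, match it against the current input token; if it is a non-terminal N, replace it with the RHS of M[N, lookahead] (the unique production whose predict set contains the lookahead).

Stack is shown with the top on the left.

Stack     Input      Action
---------------------------
P $       id + id $  output P → X P'
X P' $    id + id $  output X → id
id P' $   id + id $  match 'id'
P' $      + id $     output P' → + X P'
+ X P' $  + id $     match '+'
X P' $    id $       output X → id
id P' $   id $       match 'id'
P' $      $          output P' → ε
$         $          accept

The string is accepted.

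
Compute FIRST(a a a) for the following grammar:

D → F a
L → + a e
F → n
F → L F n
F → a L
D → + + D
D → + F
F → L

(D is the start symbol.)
{ 'a' }

To compute FIRST(a a a), process the symbols left to right:
Symbol a is a terminal. Add 'a' and stop.
FIRST(a a a) = { 'a' }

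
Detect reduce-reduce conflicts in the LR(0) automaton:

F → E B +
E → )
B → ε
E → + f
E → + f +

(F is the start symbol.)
A reduce-reduce conflict occurs when an LR(0) state has two complete items [A → α .] and [B → β .] — both call for a reduction, and with no lookahead the parser cannot choose between them.

Augment with F' → F and build the canonical LR(0) collection (I0 = CLOSURE({[F' → . F]}), then GOTO on every symbol after a dot until no new states appear). It has 9 states:
  I0: { [E → . )], [E → . + f +], [E → . + f], [F → . E B +], [F' → . F] }  — shift
  I1: { [E → ) .] }  — reduce
  I2: { [E → + . f +], [E → + . f] }  — shift
  I3: { [B → .], [F → E . B +] }  — reduce
  I4: { [F' → F .] }  — accept
  I5: { [F → E B . +] }  — shift
  I6: { [F → E B + .] }  — reduce
  I7: { [E → + f . +], [E → + f .] }  — shift, reduce
  I8: { [E → + f + .] }  — reduce

No state contains more than one complete item.

Answer: No reduce-reduce conflicts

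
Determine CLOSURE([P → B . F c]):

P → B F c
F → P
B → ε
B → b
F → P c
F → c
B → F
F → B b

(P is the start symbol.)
To compute CLOSURE, for each item [A → α.Bβ] where B is a non-terminal, add [B → .γ] for all productions B → γ; repeat for the newly added items until nothing changes.

Start with: [P → B . F c]
  [P → B . F c] has the dot before F: add [F → . P], [F → . P c], [F → . c], [F → . B b]
  [F → . P] has the dot before P: add [P → . B F c]
  [F → . B b] has the dot before B: add [B → .], [B → . b], [B → . F]
No further items can be added.

CLOSURE = { [B → . F], [B → . b], [B → .], [F → . B b], [F → . P c], [F → . P], [F → . c], [P → . B F c], [P → B . F c] }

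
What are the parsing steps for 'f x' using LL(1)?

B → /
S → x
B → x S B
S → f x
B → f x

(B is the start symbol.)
LL(1) parsing maintains a stack (initially the start symbol over $) and the input. At each step: if the stack top is a terminal, match it against the current input token; if it is a non-terminal N, replace it with the RHS of M[N, lookahead] (the unique production whose predict set contains the lookahead).

Stack is shown with the top on the left.

Stack  Input  Action
--------------------
B $    f x $  output B → f x
f x $  f x $  match 'f'
x $    x $    match 'x'
$      $      accept

The string is accepted.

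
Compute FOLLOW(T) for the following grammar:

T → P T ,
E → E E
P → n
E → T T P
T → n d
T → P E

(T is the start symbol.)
To compute FOLLOW(T), find every occurrence of T on a right-hand side N → α T β: add FIRST(β) \ {ε}, and if β is empty or nullable also add FOLLOW(N). Iterate to a fixed point.

T is the start symbol, so $ ∈ FOLLOW(T).
In T → P T ,: T is followed by ',', add FIRST(',') \ {ε} = { ',' }
In E → T T P: T is followed by T P, add FIRST(T P) \ {ε} = { 'n' }
In E → T T P: T is followed by P, add FIRST(P) \ {ε} = { 'n' }

Taking the union: FOLLOW(T) = { $, ',', 'n' }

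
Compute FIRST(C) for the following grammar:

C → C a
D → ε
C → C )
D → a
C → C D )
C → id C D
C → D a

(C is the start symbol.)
FIRST sets of the other non-terminals involved (by the same procedure, iterated to a fixed point):
  FIRST(D) = { 'a', ε }

From C → C a:
  - C is the symbol being defined: contributes nothing new
    C is not nullable, so stop
From C → C ):
  - C is the symbol being defined: contributes nothing new
    C is not nullable, so stop
From C → C D ):
  - C is the symbol being defined: contributes nothing new
    C is not nullable, so stop
From C → id C D:
  - id is a terminal: add 'id' and stop
From C → D a:
  - D is a non-terminal: add FIRST(D) \ {ε} = { 'a' }
    D is nullable, so continue to the next symbol
  - a is a terminal: add 'a' and stop

Collecting: FIRST(C) = { 'a', 'id' }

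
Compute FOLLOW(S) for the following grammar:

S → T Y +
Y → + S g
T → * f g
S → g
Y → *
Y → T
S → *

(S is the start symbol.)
{ $, 'g' }

To compute FOLLOW(S), find every occurrence of S on a right-hand side N → α S β: add FIRST(β) \ {ε}, and if β is empty or nullable also add FOLLOW(N). Iterate to a fixed point.

S is the start symbol, so $ ∈ FOLLOW(S).
In Y → + S g: S is followed by g, add FIRST(g) \ {ε} = { 'g' }

Taking the union: FOLLOW(S) = { $, 'g' }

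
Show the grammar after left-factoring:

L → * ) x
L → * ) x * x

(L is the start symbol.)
Left-factoring transforms A → αβ₁ | αβ₂ into A → αA' and A' → β₁ | β₂
(α is the longest common prefix among the alternatives). Repeat until
no nonterminal has two alternatives with a common prefix.

Round 1: L has alternatives sharing prefix '* ) x'. Introduce L': L → * ) x L'
  Add: L' → ε
  Add: L' → * x

No remaining common prefixes — done.

Resulting grammar:
L → * ) x L'
L' → ε
L' → * x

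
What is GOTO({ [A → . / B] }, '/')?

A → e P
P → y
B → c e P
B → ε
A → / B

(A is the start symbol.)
{ [A → / . B], [B → . c e P], [B → .] }

GOTO(I, '/') = CLOSURE({ [A → αX.β] : [A → α.Xβ] ∈ I, X = '/' })

Items with dot before '/', with the dot advanced:
  [A → . / B] → [A → / . B]
Closure of the advanced items:
  [A → / . B] has the dot before B: add [B → . c e P], [B → .]

GOTO = { [A → / . B], [B → . c e P], [B → .] }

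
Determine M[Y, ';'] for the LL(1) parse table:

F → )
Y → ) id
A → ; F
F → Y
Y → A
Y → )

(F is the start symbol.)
Y → A

To find M[Y, ';'], we find productions for Y where ';' is in the predict set (PREDICT(N → α) = (FIRST(α) \ {ε}) ∪ (FOLLOW(N) if α ⇒* ε)).

Relevant sets:
  FIRST(A) = { ';' }

Y → ) id: PREDICT = { ')' }
Y → A: PREDICT = { ';' }
  ';' is in predict set, so this production goes in M[Y, ';']
Y → ): PREDICT = { ')' }

M[Y, ';'] = Y → A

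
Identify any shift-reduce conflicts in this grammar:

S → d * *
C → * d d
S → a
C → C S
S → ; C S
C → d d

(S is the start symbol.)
A shift-reduce conflict occurs when an LR(0) state has both:
  - a complete (reduce) item [A → α .] (dot at the end), and
  - a shift item [B → β . c γ] (dot before a terminal).

Augment with S' → S and build the canonical LR(0) collection (I0 = CLOSURE({[S' → . S]}), then GOTO on every symbol after a dot until no new states appear). It has 14 states:
  I0: { [S → . ; C S], [S → . a], [S → . d * *], [S' → . S] }  — shift
  I1: { [C → . * d d], [C → . C S], [C → . d d], [S → ; . C S] }  — shift
  I2: { [S' → S .] }  — accept
  I3: { [S → a .] }  — reduce
  I4: { [S → d . * *] }  — shift
  I5: { [S → d * . *] }  — shift
  I6: { [S → d * * .] }  — reduce
  I7: { [C → * . d d] }  — shift
  I8: { [C → C . S], [S → . ; C S], [S → . a], [S → . d * *], [S → ; C . S] }  — shift
  I9: { [C → d . d] }  — shift
  I10: { [C → d d .] }  — reduce
  I11: { [C → C S .], [S → ; C S .] }  — 2 reduces
  I12: { [C → * d . d] }  — shift
  I13: { [C → * d d .] }  — reduce

No state contains both a complete item and a shift item.

Answer: No shift-reduce conflicts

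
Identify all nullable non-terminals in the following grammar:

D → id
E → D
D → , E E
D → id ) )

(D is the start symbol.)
None

There are no ε-productions, so no non-terminal can derive ε.
No non-terminals are nullable.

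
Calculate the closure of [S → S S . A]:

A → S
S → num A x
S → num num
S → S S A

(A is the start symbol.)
Start with: [S → S S . A]
  [S → S S . A] has the dot before A: add [A → . S]
  [A → . S] has the dot before S: add [S → . num A x], [S → . num num], [S → . S S A]
No further items can be added.

CLOSURE = { [A → . S], [S → . S S A], [S → . num A x], [S → . num num], [S → S S . A] }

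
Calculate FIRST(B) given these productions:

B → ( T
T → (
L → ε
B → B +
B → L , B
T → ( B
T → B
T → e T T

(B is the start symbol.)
{ '(', ',' }

To compute FIRST(B), examine every production with B on the left-hand side, reading each right-hand side left to right until a non-nullable symbol is reached.

FIRST sets of the other non-terminals involved (by the same procedure, iterated to a fixed point):
  FIRST(L) = { ε }

From B → ( T:
  - '(' is a terminal: add '(' and stop
From B → B +:
  - B is the symbol being defined: contributes nothing new
    B is not nullable, so stop
From B → L , B:
  - L is a non-terminal: add FIRST(L) \ {ε} = { }
    L is nullable, so continue to the next symbol
  - ',' is a terminal: add ',' and stop

Collecting: FIRST(B) = { '(', ',' }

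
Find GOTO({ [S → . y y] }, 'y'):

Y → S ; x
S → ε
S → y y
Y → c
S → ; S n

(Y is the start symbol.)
{ [S → y . y] }

GOTO(I, 'y') = CLOSURE({ [A → αX.β] : [A → α.Xβ] ∈ I, X = 'y' })

Items with dot before 'y', with the dot advanced:
  [S → . y y] → [S → y . y]
Closure adds nothing (no advanced item has the dot before a non-terminal).

GOTO = { [S → y . y] }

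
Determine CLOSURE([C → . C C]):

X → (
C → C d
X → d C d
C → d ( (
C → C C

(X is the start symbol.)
To compute CLOSURE, for each item [A → α.Bβ] where B is a non-terminal, add [B → .γ] for all productions B → γ; repeat for the newly added items until nothing changes.

Start with: [C → . C C]
  [C → . C C] has the dot before C: add [C → . C d], [C → . d ( (]
No further items can be added.

CLOSURE = { [C → . C C], [C → . C d], [C → . d ( (] }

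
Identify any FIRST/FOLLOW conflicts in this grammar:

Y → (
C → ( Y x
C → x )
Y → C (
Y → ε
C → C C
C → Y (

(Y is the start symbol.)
Yes. Y → '(' with FOLLOW(Y) on { '(' }; Y → C '(' with FOLLOW(Y) on { '(', 'x' }

A FIRST/FOLLOW conflict occurs when a non-terminal N has a nullable alternative N → β (β ⇒* ε) and another alternative N → α with FIRST(α) ∩ FOLLOW(N) ≠ ∅: on such a lookahead the parser cannot decide between expanding α and letting N vanish via β.

Nullable non-terminals: Y.
FIRST sets used below: FIRST(C) = { '(', 'x' }

Y: nullable alternative(s) Y → ε; FOLLOW(Y) = { $, '(', 'x' }
  Y → (: FIRST \ {ε} = { '(' } — overlaps FOLLOW(Y) on { '(' }: CONFLICT
  Y → C (: FIRST \ {ε} = { '(', 'x' } — overlaps FOLLOW(Y) on { '(', 'x' }: CONFLICT
  Y → ε: FIRST \ {ε} = { } — this is the only nullable alternative, skip

C has no nullable alternative, so no FIRST/FOLLOW check is needed there.

So the grammar has 2 FIRST/FOLLOW conflicts (marked CONFLICT above).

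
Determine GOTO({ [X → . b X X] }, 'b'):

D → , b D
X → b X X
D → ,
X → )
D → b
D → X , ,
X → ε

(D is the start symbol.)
{ [X → . )], [X → . b X X], [X → .], [X → b . X X] }

GOTO(I, 'b') = CLOSURE({ [A → αX.β] : [A → α.Xβ] ∈ I, X = 'b' })

Items with dot before 'b', with the dot advanced:
  [X → . b X X] → [X → b . X X]
Closure of the advanced items:
  [X → b . X X] has the dot before X: add [X → . b X X], [X → . )], [X → .]

GOTO = { [X → . )], [X → . b X X], [X → .], [X → b . X X] }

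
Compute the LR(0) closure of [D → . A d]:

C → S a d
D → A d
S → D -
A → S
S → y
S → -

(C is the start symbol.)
{ [A → . S], [D → . A d], [S → . -], [S → . D -], [S → . y] }

To compute CLOSURE, for each item [A → α.Bβ] where B is a non-terminal, add [B → .γ] for all productions B → γ; repeat for the newly added items until nothing changes.

Start with: [D → . A d]
  [D → . A d] has the dot before A: add [A → . S]
  [A → . S] has the dot before S: add [S → . D -], [S → . y], [S → . -]
  [S → . D -] has the dot before D: all D-items already present
No further items can be added.

CLOSURE = { [A → . S], [D → . A d], [S → . -], [S → . D -], [S → . y] }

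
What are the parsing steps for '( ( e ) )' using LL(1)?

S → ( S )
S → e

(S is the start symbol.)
Stack is shown with the top on the left.

Stack      Input        Action
------------------------------
S $        ( ( e ) ) $  output S → ( S )
( S ) $    ( ( e ) ) $  match '('
S ) $      ( e ) ) $    output S → ( S )
( S ) ) $  ( e ) ) $    match '('
S ) ) $    e ) ) $      output S → e
e ) ) $    e ) ) $      match 'e'
) ) $      ) ) $        match ')'
) $        ) $          match ')'
$          $            accept

The string is accepted.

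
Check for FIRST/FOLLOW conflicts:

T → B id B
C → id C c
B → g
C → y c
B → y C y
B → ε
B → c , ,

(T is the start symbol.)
Nullable non-terminals: B.

B: nullable alternative(s) B → ε; FOLLOW(B) = { $, 'id' }
  B → g: FIRST \ {ε} = { 'g' } — disjoint from FOLLOW(B)
  B → y C y: FIRST \ {ε} = { 'y' } — disjoint from FOLLOW(B)
  B → ε: FIRST \ {ε} = { } — this is the only nullable alternative, skip
  B → c , ,: FIRST \ {ε} = { 'c' } — disjoint from FOLLOW(B)

C, T have no nullable alternative, so no FIRST/FOLLOW check is needed there.

No FIRST/FOLLOW conflicts found.

Answer: No FIRST/FOLLOW conflicts.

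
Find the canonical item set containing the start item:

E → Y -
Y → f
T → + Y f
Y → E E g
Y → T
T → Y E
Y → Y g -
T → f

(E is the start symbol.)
First, augment the grammar with E' → E
I₀ = CLOSURE({ [E' → . E] }):
  [E' → . E] has the dot before E: add [E → . Y -]
  [E → . Y -] has the dot before Y: add [Y → . f], [Y → . E E g], [Y → . T], [Y → . Y g -]
  [Y → . T] has the dot before T: add [T → . + Y f], [T → . Y E], [T → . f]
No further items can be added.

I₀ = { [E → . Y -], [E' → . E], [T → . + Y f], [T → . Y E], [T → . f], [Y → . E E g], [Y → . T], [Y → . Y g -], [Y → . f] }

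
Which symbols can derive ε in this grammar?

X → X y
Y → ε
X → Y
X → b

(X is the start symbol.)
{ 'X', 'Y' }

A non-terminal is nullable if it can derive ε (the empty string): either it has an ε-production, or it has a production whose right-hand side consists entirely of nullable non-terminals.

ε-productions: Y → ε
So Y is immediately nullable.
X → Y: every symbol on the right is nullable, so X is nullable too.
Every non-terminal is now nullable.
Nullable = { 'X', 'Y' }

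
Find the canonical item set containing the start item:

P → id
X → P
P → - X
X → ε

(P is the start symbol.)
First, augment the grammar with P' → P
I₀ = CLOSURE({ [P' → . P] }):
  [P' → . P] has the dot before P: add [P → . id], [P → . - X]
No further items can be added.

I₀ = { [P → . - X], [P → . id], [P' → . P] }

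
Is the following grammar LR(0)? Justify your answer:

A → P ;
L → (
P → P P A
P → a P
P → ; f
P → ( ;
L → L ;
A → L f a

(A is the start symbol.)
A grammar is LR(0) if no state in the canonical LR(0) collection has:
  - both a shift item (dot before a terminal) and a complete item (shift-reduce conflict), or
  - two or more complete items (reduce-reduce conflict; the accept item [A' → A .] counts as a complete item here).

Augment with A' → A and build the canonical LR(0) collection (I0 = CLOSURE({[A' → . A]}), then GOTO on every symbol after a dot until no new states appear). It has 18 states:
  I0: { [A → . L f a], [A → . P ;], [A' → . A], [L → . (], [L → . L ;], [P → . ( ;], [P → . ; f], [P → . P P A], [P → . a P] }  — shift
  I1: { [L → ( .], [P → ( . ;] }  — shift, reduce
  I2: { [P → ; . f] }  — shift
  I3: { [A' → A .] }  — accept
  I4: { [A → L . f a], [L → L . ;] }  — shift
  I5: { [A → P . ;], [P → . ( ;], [P → . ; f], [P → . P P A], [P → . a P], [P → P . P A] }  — shift
  I6: { [P → . ( ;], [P → . ; f], [P → . P P A], [P → . a P], [P → a . P] }  — shift
  I7: { [P → ( . ;] }  — shift
  I8: { [P → . ( ;], [P → . ; f], [P → . P P A], [P → . a P], [P → P . P A], [P → a P .] }  — shift, reduce
  I9: { [A → . L f a], [A → . P ;], [L → . (], [L → . L ;], [P → . ( ;], [P → . ; f], [P → . P P A], [P → . a P], [P → P . P A], [P → P P . A] }  — shift
  I10: { [P → P P A .] }  — reduce
  I11: { [A → . L f a], [A → . P ;], [A → P . ;], [L → . (], [L → . L ;], [P → . ( ;], [P → . ; f], [P → . P P A], [P → . a P], [P → P . P A], [P → P P . A] }  — shift
  I12: { [A → P ; .], [P → ; . f] }  — shift, reduce
  I13: { [P → ; f .] }  — reduce
  I14: { [P → ( ; .] }  — reduce
  I15: { [L → L ; .] }  — reduce
  I16: { [A → L f . a] }  — shift
  I17: { [A → L f a .] }  — reduce

Conflict in state I1:
  Shift-reduce conflict between [L → ( .] and [P → ( . ;]
So the grammar is NOT LR(0).

Answer: No. Shift-reduce conflict between [L → ( .] and [P → ( . ;]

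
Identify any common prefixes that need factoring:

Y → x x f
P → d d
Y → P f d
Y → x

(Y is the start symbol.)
Yes, Y has productions with common prefix 'x'

Left-factoring is needed when two productions for the same non-terminal
share a common prefix on the right-hand side.

Productions for Y:
  Y → x x f
  Y → P f d
  Y → x

Found common prefix 'x' in productions for Y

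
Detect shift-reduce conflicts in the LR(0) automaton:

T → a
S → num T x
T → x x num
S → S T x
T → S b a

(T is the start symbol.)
A shift-reduce conflict occurs when an LR(0) state has both:
  - a complete (reduce) item [A → α .] (dot at the end), and
  - a shift item [B → β . c γ] (dot before a terminal).

Augment with T' → T and build the canonical LR(0) collection (I0 = CLOSURE({[T' → . T]}), then GOTO on every symbol after a dot until no new states appear). It has 14 states:
  I0: { [S → . S T x], [S → . num T x], [T → . S b a], [T → . a], [T → . x x num], [T' → . T] }  — shift
  I1: { [S → . S T x], [S → . num T x], [S → S . T x], [T → . S b a], [T → . a], [T → . x x num], [T → S . b a] }  — shift
  I2: { [T' → T .] }  — accept
  I3: { [T → a .] }  — reduce
  I4: { [S → . S T x], [S → . num T x], [S → num . T x], [T → . S b a], [T → . a], [T → . x x num] }  — shift
  I5: { [T → x . x num] }  — shift
  I6: { [T → x x . num] }  — shift
  I7: { [T → x x num .] }  — reduce
  I8: { [S → num T . x] }  — shift
  I9: { [S → num T x .] }  — reduce
  I10: { [S → S T . x] }  — shift
  I11: { [T → S b . a] }  — shift
  I12: { [T → S b a .] }  — reduce
  I13: { [S → S T x .] }  — reduce

No state contains both a complete item and a shift item.

Answer: No shift-reduce conflicts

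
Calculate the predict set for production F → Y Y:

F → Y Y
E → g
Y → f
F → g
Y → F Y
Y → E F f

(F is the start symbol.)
PREDICT(F → Y Y) = (FIRST(RHS) \ {ε}) ∪ (FOLLOW(F) if ε ∈ FIRST(RHS), i.e. RHS ⇒* ε)
FIRST(Y) = { 'f', 'g' }
FIRST(Y Y) = { 'f', 'g' }
ε ∉ FIRST(Y Y), so FOLLOW(F) is not added.
PREDICT(F → Y Y) = { 'f', 'g' }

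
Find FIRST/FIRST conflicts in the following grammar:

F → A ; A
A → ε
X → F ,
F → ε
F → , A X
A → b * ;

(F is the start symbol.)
A FIRST/FIRST conflict occurs when two productions N → α and N → β for the same non-terminal have FIRST(α) ∩ FIRST(β) ≠ ∅ (with ε ∈ FIRST of a nullable right-hand side, so two nullable alternatives also conflict).

FIRST sets of the non-terminals at (or reachable through a nullable prefix from) the front of some alternative:
  FIRST(A) = { 'b', ε }

Productions for F:
  F → A ; A: FIRST = { ';', 'b' }
  F → ε: FIRST = { ε }
  F → , A X: FIRST = { ',' }
Productions for A:
  A → ε: FIRST = { ε }
  A → b * ;: FIRST = { 'b' }
X has only one production, so no FIRST/FIRST conflict is possible there.

All alternatives of each non-terminal have pairwise disjoint FIRST sets.

Answer: No FIRST/FIRST conflicts.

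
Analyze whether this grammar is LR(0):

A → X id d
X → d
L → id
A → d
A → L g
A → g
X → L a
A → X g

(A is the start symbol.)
A grammar is LR(0) if no state in the canonical LR(0) collection has:
  - both a shift item (dot before a terminal) and a complete item (shift-reduce conflict), or
  - two or more complete items (reduce-reduce conflict; the accept item [A' → A .] counts as a complete item here).

Augment with A' → A and build the canonical LR(0) collection (I0 = CLOSURE({[A' → . A]}), then GOTO on every symbol after a dot until no new states appear). It has 12 states:
  I0: { [A → . L g], [A → . X g], [A → . X id d], [A → . d], [A → . g], [A' → . A], [L → . id], [X → . L a], [X → . d] }  — shift
  I1: { [A' → A .] }  — accept
  I2: { [A → L . g], [X → L . a] }  — shift
  I3: { [A → X . g], [A → X . id d] }  — shift
  I4: { [A → d .], [X → d .] }  — 2 reduces
  I5: { [A → g .] }  — reduce
  I6: { [L → id .] }  — reduce
  I7: { [A → X g .] }  — reduce
  I8: { [A → X id . d] }  — shift
  I9: { [A → X id d .] }  — reduce
  I10: { [X → L a .] }  — reduce
  I11: { [A → L g .] }  — reduce

Conflict in state I4:
  Reduce-reduce conflict: [A → d .] and [X → d .]
So the grammar is NOT LR(0).

Answer: No. Reduce-reduce conflict: [A → d .] and [X → d .]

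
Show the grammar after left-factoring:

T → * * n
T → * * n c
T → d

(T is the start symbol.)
Left-factoring transforms A → αβ₁ | αβ₂ into A → αA' and A' → β₁ | β₂
(α is the longest common prefix among the alternatives). Repeat until
no nonterminal has two alternatives with a common prefix.

Round 1: T has alternatives sharing prefix '* * n'. Introduce T': T → * * n T'
  Add: T' → ε
  Add: T' → c

No remaining common prefixes — done.

Resulting grammar:
T → * * n T'
T' → ε
T' → c
T → d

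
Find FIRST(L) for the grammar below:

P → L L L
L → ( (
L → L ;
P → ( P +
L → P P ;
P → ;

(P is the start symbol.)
{ '(', ';' }

FIRST sets of the other non-terminals involved (by the same procedure, iterated to a fixed point):
  FIRST(P) = { '(', ';' }

From L → ( (:
  - '(' is a terminal: add '(' and stop
From L → L ;:
  - L is the symbol being defined: contributes nothing new
    L is not nullable, so stop
From L → P P ;:
  - P is a non-terminal: add FIRST(P) \ {ε} = { '(', ';' }
    P is not nullable, so stop

Collecting: FIRST(L) = { '(', ';' }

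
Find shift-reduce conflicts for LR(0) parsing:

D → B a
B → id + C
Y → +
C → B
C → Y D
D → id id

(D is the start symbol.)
Augment with D' → D and build the canonical LR(0) collection (I0 = CLOSURE({[D' → . D]}), then GOTO on every symbol after a dot until no new states appear). It has 13 states:
  I0: { [B → . id + C], [D → . B a], [D → . id id], [D' → . D] }  — shift
  I1: { [D → B . a] }  — shift
  I2: { [D' → D .] }  — accept
  I3: { [B → id . + C], [D → id . id] }  — shift
  I4: { [B → . id + C], [B → id + . C], [C → . B], [C → . Y D], [Y → . +] }  — shift
  I5: { [D → id id .] }  — reduce
  I6: { [Y → + .] }  — reduce
  I7: { [C → B .] }  — reduce
  I8: { [B → id + C .] }  — reduce
  I9: { [B → . id + C], [C → Y . D], [D → . B a], [D → . id id] }  — shift
  I10: { [B → id . + C] }  — shift
  I11: { [C → Y D .] }  — reduce
  I12: { [D → B a .] }  — reduce

No state contains both a complete item and a shift item.

Answer: No shift-reduce conflicts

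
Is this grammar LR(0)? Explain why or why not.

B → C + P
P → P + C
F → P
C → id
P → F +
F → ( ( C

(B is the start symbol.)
No. Shift-reduce conflict between [B → C + P .] and [P → P . + C]

A grammar is LR(0) if no state in the canonical LR(0) collection has:
  - both a shift item (dot before a terminal) and a complete item (shift-reduce conflict), or
  - two or more complete items (reduce-reduce conflict; the accept item [B' → B .] counts as a complete item here).

Augment with B' → B and build the canonical LR(0) collection (I0 = CLOSURE({[B' → . B]}), then GOTO on every symbol after a dot until no new states appear). It has 13 states:
  I0: { [B → . C + P], [B' → . B], [C → . id] }  — shift
  I1: { [B' → B .] }  — accept
  I2: { [B → C . + P] }  — shift
  I3: { [C → id .] }  — reduce
  I4: { [B → C + . P], [F → . ( ( C], [F → . P], [P → . F +], [P → . P + C] }  — shift
  I5: { [F → ( . ( C] }  — shift
  I6: { [P → F . +] }  — shift
  I7: { [B → C + P .], [F → P .], [P → P . + C] }  — shift, 2 reduces
  I8: { [C → . id], [P → P + . C] }  — shift
  I9: { [P → P + C .] }  — reduce
  I10: { [P → F + .] }  — reduce
  I11: { [C → . id], [F → ( ( . C] }  — shift
  I12: { [F → ( ( C .] }  — reduce

Conflict in state I7:
  Shift-reduce conflict between [B → C + P .] and [P → P . + C]
So the grammar is NOT LR(0).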